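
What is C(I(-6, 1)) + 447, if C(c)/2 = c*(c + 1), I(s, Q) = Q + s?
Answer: 487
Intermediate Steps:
C(c) = 2*c*(1 + c) (C(c) = 2*(c*(c + 1)) = 2*(c*(1 + c)) = 2*c*(1 + c))
C(I(-6, 1)) + 447 = 2*(1 - 6)*(1 + (1 - 6)) + 447 = 2*(-5)*(1 - 5) + 447 = 2*(-5)*(-4) + 447 = 40 + 447 = 487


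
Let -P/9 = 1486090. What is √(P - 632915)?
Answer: 695*I*√29 ≈ 3742.7*I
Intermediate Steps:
P = -13374810 (P = -9*1486090 = -13374810)
√(P - 632915) = √(-13374810 - 632915) = √(-14007725) = 695*I*√29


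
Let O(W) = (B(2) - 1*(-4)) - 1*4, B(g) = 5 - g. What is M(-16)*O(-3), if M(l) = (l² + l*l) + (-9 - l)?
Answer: 1557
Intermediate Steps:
M(l) = -9 - l + 2*l² (M(l) = (l² + l²) + (-9 - l) = 2*l² + (-9 - l) = -9 - l + 2*l²)
O(W) = 3 (O(W) = ((5 - 1*2) - 1*(-4)) - 1*4 = ((5 - 2) + 4) - 4 = (3 + 4) - 4 = 7 - 4 = 3)
M(-16)*O(-3) = (-9 - 1*(-16) + 2*(-16)²)*3 = (-9 + 16 + 2*256)*3 = (-9 + 16 + 512)*3 = 519*3 = 1557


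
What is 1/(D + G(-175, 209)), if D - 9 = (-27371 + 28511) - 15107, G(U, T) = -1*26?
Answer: -1/13984 ≈ -7.1510e-5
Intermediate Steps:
G(U, T) = -26
D = -13958 (D = 9 + ((-27371 + 28511) - 15107) = 9 + (1140 - 15107) = 9 - 13967 = -13958)
1/(D + G(-175, 209)) = 1/(-13958 - 26) = 1/(-13984) = -1/13984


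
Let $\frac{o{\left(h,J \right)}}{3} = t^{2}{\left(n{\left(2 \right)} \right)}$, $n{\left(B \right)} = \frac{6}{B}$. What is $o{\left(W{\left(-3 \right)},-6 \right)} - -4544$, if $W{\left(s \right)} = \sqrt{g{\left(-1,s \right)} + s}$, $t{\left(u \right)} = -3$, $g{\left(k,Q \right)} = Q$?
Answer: $4571$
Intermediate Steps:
$W{\left(s \right)} = \sqrt{2} \sqrt{s}$ ($W{\left(s \right)} = \sqrt{s + s} = \sqrt{2 s} = \sqrt{2} \sqrt{s}$)
$o{\left(h,J \right)} = 27$ ($o{\left(h,J \right)} = 3 \left(-3\right)^{2} = 3 \cdot 9 = 27$)
$o{\left(W{\left(-3 \right)},-6 \right)} - -4544 = 27 - -4544 = 27 + 4544 = 4571$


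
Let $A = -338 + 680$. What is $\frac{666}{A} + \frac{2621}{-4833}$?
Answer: $\frac{129022}{91827} \approx 1.4051$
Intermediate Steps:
$A = 342$
$\frac{666}{A} + \frac{2621}{-4833} = \frac{666}{342} + \frac{2621}{-4833} = 666 \cdot \frac{1}{342} + 2621 \left(- \frac{1}{4833}\right) = \frac{37}{19} - \frac{2621}{4833} = \frac{129022}{91827}$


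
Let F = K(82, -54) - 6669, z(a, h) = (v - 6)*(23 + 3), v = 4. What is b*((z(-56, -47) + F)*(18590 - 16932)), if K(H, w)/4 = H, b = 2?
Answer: -21199188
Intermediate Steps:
K(H, w) = 4*H
z(a, h) = -52 (z(a, h) = (4 - 6)*(23 + 3) = -2*26 = -52)
F = -6341 (F = 4*82 - 6669 = 328 - 6669 = -6341)
b*((z(-56, -47) + F)*(18590 - 16932)) = 2*((-52 - 6341)*(18590 - 16932)) = 2*(-6393*1658) = 2*(-10599594) = -21199188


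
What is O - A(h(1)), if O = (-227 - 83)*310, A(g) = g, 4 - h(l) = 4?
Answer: -96100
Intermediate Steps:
h(l) = 0 (h(l) = 4 - 1*4 = 4 - 4 = 0)
O = -96100 (O = -310*310 = -96100)
O - A(h(1)) = -96100 - 1*0 = -96100 + 0 = -96100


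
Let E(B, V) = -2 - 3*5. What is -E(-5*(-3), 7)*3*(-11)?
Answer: -561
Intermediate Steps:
E(B, V) = -17 (E(B, V) = -2 - 15 = -17)
-E(-5*(-3), 7)*3*(-11) = -(-17)*3*(-11) = -(-17)*(-33) = -1*561 = -561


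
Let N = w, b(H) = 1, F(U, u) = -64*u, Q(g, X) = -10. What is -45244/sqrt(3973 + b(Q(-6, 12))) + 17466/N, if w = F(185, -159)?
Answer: 2911/1696 - 22622*sqrt(3974)/1987 ≈ -715.99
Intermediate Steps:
w = 10176 (w = -64*(-159) = 10176)
N = 10176
-45244/sqrt(3973 + b(Q(-6, 12))) + 17466/N = -45244/sqrt(3973 + 1) + 17466/10176 = -45244*sqrt(3974)/3974 + 17466*(1/10176) = -22622*sqrt(3974)/1987 + 2911/1696 = 2911/1696 - 22622*sqrt(3974)/1987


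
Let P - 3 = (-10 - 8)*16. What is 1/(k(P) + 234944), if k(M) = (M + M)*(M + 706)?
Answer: -1/5026 ≈ -0.00019897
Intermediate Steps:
P = -285 (P = 3 + (-10 - 8)*16 = 3 - 18*16 = 3 - 288 = -285)
k(M) = 2*M*(706 + M) (k(M) = (2*M)*(706 + M) = 2*M*(706 + M))
1/(k(P) + 234944) = 1/(2*(-285)*(706 - 285) + 234944) = 1/(2*(-285)*421 + 234944) = 1/(-239970 + 234944) = 1/(-5026) = -1/5026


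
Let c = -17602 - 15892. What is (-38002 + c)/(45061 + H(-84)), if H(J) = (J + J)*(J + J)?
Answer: -71496/73285 ≈ -0.97559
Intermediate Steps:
c = -33494
H(J) = 4*J² (H(J) = (2*J)*(2*J) = 4*J²)
(-38002 + c)/(45061 + H(-84)) = (-38002 - 33494)/(45061 + 4*(-84)²) = -71496/(45061 + 4*7056) = -71496/(45061 + 28224) = -71496/73285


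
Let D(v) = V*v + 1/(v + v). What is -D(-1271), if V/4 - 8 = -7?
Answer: 12923529/2542 ≈ 5084.0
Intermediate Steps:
V = 4 (V = 32 + 4*(-7) = 32 - 28 = 4)
D(v) = 1/(2*v) + 4*v (D(v) = 4*v + 1/(v + v) = 4*v + 1/(2*v) = 1/(2*v) + 4*v)
-D(-1271) = -((½)/(-1271) + 4*(-1271)) = -((½)*(-1/1271) - 5084) = -(-1/2542 - 5084) = -1*(-12923529/2542) = 12923529/2542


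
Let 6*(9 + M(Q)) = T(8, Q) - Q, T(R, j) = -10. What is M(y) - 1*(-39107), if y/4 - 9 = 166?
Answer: 116939/3 ≈ 38980.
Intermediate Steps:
y = 700 (y = 36 + 4*166 = 36 + 664 = 700)
M(Q) = -32/3 - Q/6 (M(Q) = -9 + (-10 - Q)/6 = -9 + (-5/3 - Q/6) = -32/3 - Q/6)
M(y) - 1*(-39107) = (-32/3 - 1/6*700) - 1*(-39107) = (-32/3 - 350/3) + 39107 = -382/3 + 39107 = 116939/3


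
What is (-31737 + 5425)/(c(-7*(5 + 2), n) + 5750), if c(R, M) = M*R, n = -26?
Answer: -3289/878 ≈ -3.7460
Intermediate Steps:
(-31737 + 5425)/(c(-7*(5 + 2), n) + 5750) = (-31737 + 5425)/(-(-182)*(5 + 2) + 5750) = -26312/(-(-182)*7 + 5750) = -26312/(-26*(-49) + 5750) = -26312/(1274 + 5750) = -26312/7024 = -26312*1/7024 = -3289/878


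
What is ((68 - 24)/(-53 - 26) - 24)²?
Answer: 3763600/6241 ≈ 603.04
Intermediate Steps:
((68 - 24)/(-53 - 26) - 24)² = (44/(-79) - 24)² = (44*(-1/79) - 24)² = (-44/79 - 24)² = (-1940/79)² = 3763600/6241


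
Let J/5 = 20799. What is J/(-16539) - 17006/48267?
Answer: -1766929633/266095971 ≈ -6.6402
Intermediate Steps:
J = 103995 (J = 5*20799 = 103995)
J/(-16539) - 17006/48267 = 103995/(-16539) - 17006/48267 = 103995*(-1/16539) - 17006*1/48267 = -34665/5513 - 17006/48267 = -1766929633/266095971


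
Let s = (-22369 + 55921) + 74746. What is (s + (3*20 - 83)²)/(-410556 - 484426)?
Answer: -108827/894982 ≈ -0.12160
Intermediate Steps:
s = 108298 (s = 33552 + 74746 = 108298)
(s + (3*20 - 83)²)/(-410556 - 484426) = (108298 + (3*20 - 83)²)/(-410556 - 484426) = (108298 + (60 - 83)²)/(-894982) = (108298 + (-23)²)*(-1/894982) = (108298 + 529)*(-1/894982) = 108827*(-1/894982) = -108827/894982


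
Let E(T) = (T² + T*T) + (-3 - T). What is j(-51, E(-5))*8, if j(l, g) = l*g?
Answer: -21216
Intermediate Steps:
E(T) = -3 - T + 2*T² (E(T) = (T² + T²) + (-3 - T) = 2*T² + (-3 - T) = -3 - T + 2*T²)
j(l, g) = g*l
j(-51, E(-5))*8 = ((-3 - 1*(-5) + 2*(-5)²)*(-51))*8 = ((-3 + 5 + 2*25)*(-51))*8 = ((-3 + 5 + 50)*(-51))*8 = (52*(-51))*8 = -2652*8 = -21216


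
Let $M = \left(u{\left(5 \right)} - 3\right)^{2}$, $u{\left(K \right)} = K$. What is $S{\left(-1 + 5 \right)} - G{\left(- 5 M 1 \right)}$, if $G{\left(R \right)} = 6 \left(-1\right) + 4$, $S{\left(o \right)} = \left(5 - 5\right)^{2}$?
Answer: $2$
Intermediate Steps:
$S{\left(o \right)} = 0$ ($S{\left(o \right)} = 0^{2} = 0$)
$M = 4$ ($M = \left(5 - 3\right)^{2} = 2^{2} = 4$)
$G{\left(R \right)} = -2$ ($G{\left(R \right)} = -6 + 4 = -2$)
$S{\left(-1 + 5 \right)} - G{\left(- 5 M 1 \right)} = 0 - -2 = 0 + 2 = 2$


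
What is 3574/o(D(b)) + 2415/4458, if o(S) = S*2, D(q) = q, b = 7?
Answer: 2661117/10402 ≈ 255.83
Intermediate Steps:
o(S) = 2*S
3574/o(D(b)) + 2415/4458 = 3574/((2*7)) + 2415/4458 = 3574/14 + 2415*(1/4458) = 3574*(1/14) + 805/1486 = 1787/7 + 805/1486 = 2661117/10402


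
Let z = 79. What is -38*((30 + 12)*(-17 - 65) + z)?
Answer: 127870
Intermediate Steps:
-38*((30 + 12)*(-17 - 65) + z) = -38*((30 + 12)*(-17 - 65) + 79) = -38*(42*(-82) + 79) = -38*(-3444 + 79) = -38*(-3365) = 127870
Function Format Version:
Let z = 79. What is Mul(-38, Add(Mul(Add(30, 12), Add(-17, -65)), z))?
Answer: 127870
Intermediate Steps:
Mul(-38, Add(Mul(Add(30, 12), Add(-17, -65)), z)) = Mul(-38, Add(Mul(Add(30, 12), Add(-17, -65)), 79)) = Mul(-38, Add(Mul(42, -82), 79)) = Mul(-38, Add(-3444, 79)) = Mul(-38, -3365) = 127870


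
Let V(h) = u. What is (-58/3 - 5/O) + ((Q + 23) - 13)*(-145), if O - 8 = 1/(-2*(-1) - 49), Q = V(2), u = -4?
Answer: -22249/25 ≈ -889.96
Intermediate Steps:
V(h) = -4
Q = -4
O = 375/47 (O = 8 + 1/(-2*(-1) - 49) = 8 + 1/(2 - 49) = 8 + 1/(-47) = 8 - 1/47 = 375/47 ≈ 7.9787)
(-58/3 - 5/O) + ((Q + 23) - 13)*(-145) = (-58/3 - 5/375/47) + ((-4 + 23) - 13)*(-145) = (-58*1/3 - 5*47/375) + (19 - 13)*(-145) = (-58/3 - 47/75) + 6*(-145) = -499/25 - 870 = -22249/25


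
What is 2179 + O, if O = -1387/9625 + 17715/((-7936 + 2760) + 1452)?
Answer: 11132473491/5120500 ≈ 2174.1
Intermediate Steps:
O = -25096009/5120500 (O = -1387*1/9625 + 17715/(-5176 + 1452) = -1387/9625 + 17715/(-3724) = -1387/9625 + 17715*(-1/3724) = -1387/9625 - 17715/3724 = -25096009/5120500 ≈ -4.9011)
2179 + O = 2179 - 25096009/5120500 = 11132473491/5120500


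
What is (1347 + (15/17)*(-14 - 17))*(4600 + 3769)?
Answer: 187750146/17 ≈ 1.1044e+7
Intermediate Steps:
(1347 + (15/17)*(-14 - 17))*(4600 + 3769) = (1347 + (15*(1/17))*(-31))*8369 = (1347 + (15/17)*(-31))*8369 = (1347 - 465/17)*8369 = (22434/17)*8369 = 187750146/17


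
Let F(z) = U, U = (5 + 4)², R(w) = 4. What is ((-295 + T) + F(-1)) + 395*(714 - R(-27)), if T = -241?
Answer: 279995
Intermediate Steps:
U = 81 (U = 9² = 81)
F(z) = 81
((-295 + T) + F(-1)) + 395*(714 - R(-27)) = ((-295 - 241) + 81) + 395*(714 - 1*4) = (-536 + 81) + 395*(714 - 4) = -455 + 395*710 = -455 + 280450 = 279995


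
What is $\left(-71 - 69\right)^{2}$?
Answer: $19600$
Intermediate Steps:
$\left(-71 - 69\right)^{2} = \left(-140\right)^{2} = 19600$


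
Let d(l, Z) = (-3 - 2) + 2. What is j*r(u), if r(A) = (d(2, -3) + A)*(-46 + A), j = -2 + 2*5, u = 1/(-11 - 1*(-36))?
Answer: 680208/625 ≈ 1088.3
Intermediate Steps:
u = 1/25 (u = 1/(-11 + 36) = 1/25 ≈ 0.040000)
j = 8 (j = -2 + 10 = 8)
d(l, Z) = -3 (d(l, Z) = -5 + 2 = -3)
r(A) = (-46 + A)*(-3 + A) (r(A) = (-3 + A)*(-46 + A) = (-46 + A)*(-3 + A))
j*r(u) = 8*(138 + (1/25)² - 49*1/25) = 8*(138 + 1/625 - 49/25) = 8*(85026/625) = 680208/625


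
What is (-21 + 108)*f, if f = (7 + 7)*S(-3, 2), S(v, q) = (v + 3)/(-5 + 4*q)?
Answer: 0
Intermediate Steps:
S(v, q) = (3 + v)/(-5 + 4*q)
f = 0 (f = (7 + 7)*((3 - 3)/(-5 + 4*2)) = 14*(0/(-5 + 8)) = 14*(0/3) = 14*((⅓)*0) = 14*0 = 0)
(-21 + 108)*f = (-21 + 108)*0 = 87*0 = 0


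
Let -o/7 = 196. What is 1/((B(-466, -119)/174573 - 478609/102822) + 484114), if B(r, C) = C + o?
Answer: 94973254/45977439000625 ≈ 2.0656e-6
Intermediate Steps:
o = -1372 (o = -7*196 = -1372)
B(r, C) = -1372 + C (B(r, C) = C - 1372 = -1372 + C)
1/((B(-466, -119)/174573 - 478609/102822) + 484114) = 1/(((-1372 - 119)/174573 - 478609/102822) + 484114) = 1/((-1491*1/174573 - 478609*1/102822) + 484114) = 1/((-71/8313 - 478609/102822) + 484114) = 1/(-442886331/94973254 + 484114) = 1/(45977439000625/94973254) = 94973254/45977439000625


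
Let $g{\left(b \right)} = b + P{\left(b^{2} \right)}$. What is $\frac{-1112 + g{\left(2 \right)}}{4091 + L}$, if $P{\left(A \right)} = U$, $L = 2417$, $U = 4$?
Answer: $- \frac{553}{3254} \approx -0.16994$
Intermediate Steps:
$P{\left(A \right)} = 4$
$g{\left(b \right)} = 4 + b$ ($g{\left(b \right)} = b + 4 = 4 + b$)
$\frac{-1112 + g{\left(2 \right)}}{4091 + L} = \frac{-1112 + \left(4 + 2\right)}{4091 + 2417} = \frac{-1112 + 6}{6508} = \left(-1106\right) \frac{1}{6508} = - \frac{553}{3254}$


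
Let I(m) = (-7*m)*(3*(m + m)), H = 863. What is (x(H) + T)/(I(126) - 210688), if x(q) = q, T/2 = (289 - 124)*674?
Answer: -223283/877480 ≈ -0.25446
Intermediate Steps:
T = 222420 (T = 2*((289 - 124)*674) = 2*(165*674) = 2*111210 = 222420)
I(m) = -42*m² (I(m) = (-7*m)*(3*(2*m)) = (-7*m)*(6*m) = -42*m²)
(x(H) + T)/(I(126) - 210688) = (863 + 222420)/(-42*126² - 210688) = 223283/(-42*15876 - 210688) = 223283/(-666792 - 210688) = 223283/(-877480) = 223283*(-1/877480) = -223283/877480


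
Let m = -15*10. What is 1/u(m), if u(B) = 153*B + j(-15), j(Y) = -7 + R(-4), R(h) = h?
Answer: -1/22961 ≈ -4.3552e-5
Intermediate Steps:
m = -150 (m = -1*150 = -150)
j(Y) = -11 (j(Y) = -7 - 4 = -11)
u(B) = -11 + 153*B (u(B) = 153*B - 11 = -11 + 153*B)
1/u(m) = 1/(-11 + 153*(-150)) = 1/(-11 - 22950) = 1/(-22961) = -1/22961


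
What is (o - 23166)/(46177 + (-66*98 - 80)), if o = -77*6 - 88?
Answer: -23716/39629 ≈ -0.59845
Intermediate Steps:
o = -550 (o = -462 - 88 = -550)
(o - 23166)/(46177 + (-66*98 - 80)) = (-550 - 23166)/(46177 + (-66*98 - 80)) = -23716/(46177 + (-6468 - 80)) = -23716/(46177 - 6548) = -23716/39629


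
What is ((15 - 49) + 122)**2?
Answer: 7744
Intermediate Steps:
((15 - 49) + 122)**2 = (-34 + 122)**2 = 88**2 = 7744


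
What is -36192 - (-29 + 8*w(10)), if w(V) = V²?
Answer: -36963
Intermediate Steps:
-36192 - (-29 + 8*w(10)) = -36192 - (-29 + 8*10²) = -36192 - (-29 + 8*100) = -36192 - (-29 + 800) = -36192 - 1*771 = -36192 - 771 = -36963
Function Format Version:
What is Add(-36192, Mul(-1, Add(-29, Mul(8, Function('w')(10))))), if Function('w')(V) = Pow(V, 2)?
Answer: -36963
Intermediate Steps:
Add(-36192, Mul(-1, Add(-29, Mul(8, Function('w')(10))))) = Add(-36192, Mul(-1, Add(-29, Mul(8, Pow(10, 2))))) = Add(-36192, Mul(-1, Add(-29, Mul(8, 100)))) = Add(-36192, Mul(-1, Add(-29, 800))) = Add(-36192, Mul(-1, 771)) = Add(-36192, -771) = -36963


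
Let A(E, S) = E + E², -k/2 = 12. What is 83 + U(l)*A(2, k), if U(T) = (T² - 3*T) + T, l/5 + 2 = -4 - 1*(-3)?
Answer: 1613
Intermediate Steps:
k = -24 (k = -2*12 = -24)
l = -15 (l = -10 + 5*(-4 - 1*(-3)) = -10 + 5*(-4 + 3) = -10 + 5*(-1) = -10 - 5 = -15)
U(T) = T² - 2*T
83 + U(l)*A(2, k) = 83 + (-15*(-2 - 15))*(2*(1 + 2)) = 83 + (-15*(-17))*(2*3) = 83 + 255*6 = 83 + 1530 = 1613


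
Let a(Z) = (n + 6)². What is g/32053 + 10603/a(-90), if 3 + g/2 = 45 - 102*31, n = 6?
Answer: 338959399/4615632 ≈ 73.437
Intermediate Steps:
g = -6240 (g = -6 + 2*(45 - 102*31) = -6 + 2*(45 - 3162) = -6 + 2*(-3117) = -6 - 6234 = -6240)
a(Z) = 144 (a(Z) = (6 + 6)² = 12² = 144)
g/32053 + 10603/a(-90) = -6240/32053 + 10603/144 = 338959399/4615632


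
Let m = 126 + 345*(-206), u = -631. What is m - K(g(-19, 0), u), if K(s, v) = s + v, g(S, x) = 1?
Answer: -70314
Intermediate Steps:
m = -70944 (m = 126 - 71070 = -70944)
m - K(g(-19, 0), u) = -70944 - (1 - 631) = -70944 - 1*(-630) = -70944 + 630 = -70314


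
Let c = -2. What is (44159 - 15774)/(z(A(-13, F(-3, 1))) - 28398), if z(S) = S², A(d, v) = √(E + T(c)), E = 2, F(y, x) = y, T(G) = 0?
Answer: -28385/28396 ≈ -0.99961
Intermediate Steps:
A(d, v) = √2 (A(d, v) = √(2 + 0) = √2)
(44159 - 15774)/(z(A(-13, F(-3, 1))) - 28398) = (44159 - 15774)/((√2)² - 28398) = 28385/(2 - 28398) = 28385/(-28396) = 28385*(-1/28396) = -28385/28396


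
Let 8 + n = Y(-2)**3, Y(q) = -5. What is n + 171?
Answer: 38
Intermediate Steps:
n = -133 (n = -8 + (-5)**3 = -8 - 125 = -133)
n + 171 = -133 + 171 = 38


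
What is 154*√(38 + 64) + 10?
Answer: 10 + 154*√102 ≈ 1565.3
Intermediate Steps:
154*√(38 + 64) + 10 = 154*√102 + 10 = 10 + 154*√102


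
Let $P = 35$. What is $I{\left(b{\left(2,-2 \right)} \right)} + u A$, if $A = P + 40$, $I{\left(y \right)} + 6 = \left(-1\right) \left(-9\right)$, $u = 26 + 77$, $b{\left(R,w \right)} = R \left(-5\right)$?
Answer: $7728$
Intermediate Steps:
$b{\left(R,w \right)} = - 5 R$
$u = 103$
$I{\left(y \right)} = 3$ ($I{\left(y \right)} = -6 - -9 = -6 + 9 = 3$)
$A = 75$ ($A = 35 + 40 = 75$)
$I{\left(b{\left(2,-2 \right)} \right)} + u A = 3 + 103 \cdot 75 = 3 + 7725 = 7728$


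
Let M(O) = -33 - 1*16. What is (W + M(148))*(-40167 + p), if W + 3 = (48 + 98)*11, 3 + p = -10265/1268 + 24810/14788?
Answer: -146339286648135/2343898 ≈ -6.2434e+7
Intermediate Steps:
M(O) = -49 (M(O) = -33 - 16 = -49)
p = -44148323/4687796 (p = -3 + (-10265/1268 + 24810/14788) = -3 + (-10265*1/1268 + 24810*(1/14788)) = -3 + (-10265/1268 + 12405/7394) = -3 - 30084935/4687796 = -44148323/4687796 ≈ -9.4177)
W = 1603 (W = -3 + (48 + 98)*11 = -3 + 146*11 = -3 + 1606 = 1603)
(W + M(148))*(-40167 + p) = (1603 - 49)*(-40167 - 44148323/4687796) = 1554*(-188338850255/4687796) = -146339286648135/2343898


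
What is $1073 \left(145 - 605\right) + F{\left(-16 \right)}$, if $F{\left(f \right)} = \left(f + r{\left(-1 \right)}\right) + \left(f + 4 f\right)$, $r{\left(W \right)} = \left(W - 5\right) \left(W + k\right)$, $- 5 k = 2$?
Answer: $- \frac{2468338}{5} \approx -4.9367 \cdot 10^{5}$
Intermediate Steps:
$k = - \frac{2}{5}$ ($k = \left(- \frac{1}{5}\right) 2 = - \frac{2}{5} \approx -0.4$)
$r{\left(W \right)} = \left(-5 + W\right) \left(- \frac{2}{5} + W\right)$ ($r{\left(W \right)} = \left(W - 5\right) \left(W - \frac{2}{5}\right) = \left(-5 + W\right) \left(- \frac{2}{5} + W\right)$)
$F{\left(f \right)} = \frac{42}{5} + 6 f$ ($F{\left(f \right)} = \left(f + \left(2 + \left(-1\right)^{2} - - \frac{27}{5}\right)\right) + \left(f + 4 f\right) = \left(f + \left(2 + 1 + \frac{27}{5}\right)\right) + 5 f = \left(f + \frac{42}{5}\right) + 5 f = \left(\frac{42}{5} + f\right) + 5 f = \frac{42}{5} + 6 f$)
$1073 \left(145 - 605\right) + F{\left(-16 \right)} = 1073 \left(145 - 605\right) + \left(\frac{42}{5} + 6 \left(-16\right)\right) = 1073 \left(-460\right) + \left(\frac{42}{5} - 96\right) = -493580 - \frac{438}{5} = - \frac{2468338}{5}$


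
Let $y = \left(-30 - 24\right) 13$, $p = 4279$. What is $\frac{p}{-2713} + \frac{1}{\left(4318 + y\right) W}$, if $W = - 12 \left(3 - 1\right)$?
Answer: $- \frac{371351449}{235444992} \approx -1.5772$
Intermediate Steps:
$y = -702$ ($y = \left(-54\right) 13 = -702$)
$W = -24$ ($W = \left(-12\right) 2 = -24$)
$\frac{p}{-2713} + \frac{1}{\left(4318 + y\right) W} = \frac{4279}{-2713} + \frac{1}{\left(4318 - 702\right) \left(-24\right)} = 4279 \left(- \frac{1}{2713}\right) + \frac{1}{3616} \left(- \frac{1}{24}\right) = - \frac{4279}{2713} + \frac{1}{3616} \left(- \frac{1}{24}\right) = - \frac{4279}{2713} - \frac{1}{86784} = - \frac{371351449}{235444992}$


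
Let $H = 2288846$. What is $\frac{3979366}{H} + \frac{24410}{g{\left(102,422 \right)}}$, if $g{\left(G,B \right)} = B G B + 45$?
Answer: $\frac{36169757053109}{20788000903299} \approx 1.7399$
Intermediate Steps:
$g{\left(G,B \right)} = 45 + G B^{2}$ ($g{\left(G,B \right)} = G B^{2} + 45 = 45 + G B^{2}$)
$\frac{3979366}{H} + \frac{24410}{g{\left(102,422 \right)}} = \frac{3979366}{2288846} + \frac{24410}{45 + 102 \cdot 422^{2}} = 3979366 \cdot \frac{1}{2288846} + \frac{24410}{45 + 102 \cdot 178084} = \frac{1989683}{1144423} + \frac{24410}{45 + 18164568} = \frac{1989683}{1144423} + \frac{24410}{18164613} = \frac{36169757053109}{20788000903299}$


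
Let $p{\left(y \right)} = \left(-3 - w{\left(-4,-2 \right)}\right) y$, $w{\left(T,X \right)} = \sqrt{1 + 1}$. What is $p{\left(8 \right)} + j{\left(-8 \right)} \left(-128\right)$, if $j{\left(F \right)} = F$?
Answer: $1000 - 8 \sqrt{2} \approx 988.69$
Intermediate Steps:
$w{\left(T,X \right)} = \sqrt{2}$
$p{\left(y \right)} = y \left(-3 - \sqrt{2}\right)$ ($p{\left(y \right)} = \left(-3 - \sqrt{2}\right) y = y \left(-3 - \sqrt{2}\right)$)
$p{\left(8 \right)} + j{\left(-8 \right)} \left(-128\right) = \left(-1\right) 8 \left(3 + \sqrt{2}\right) - -1024 = \left(-24 - 8 \sqrt{2}\right) + 1024 = 1000 - 8 \sqrt{2}$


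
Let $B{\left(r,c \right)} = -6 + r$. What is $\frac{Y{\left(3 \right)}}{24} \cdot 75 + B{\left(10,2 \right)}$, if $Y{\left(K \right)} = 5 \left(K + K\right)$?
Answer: $\frac{391}{4} \approx 97.75$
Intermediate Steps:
$Y{\left(K \right)} = 10 K$ ($Y{\left(K \right)} = 5 \cdot 2 K = 10 K$)
$\frac{Y{\left(3 \right)}}{24} \cdot 75 + B{\left(10,2 \right)} = \frac{10 \cdot 3}{24} \cdot 75 + \left(-6 + 10\right) = 30 \cdot \frac{1}{24} \cdot 75 + 4 = \frac{5}{4} \cdot 75 + 4 = \frac{375}{4} + 4 = \frac{391}{4}$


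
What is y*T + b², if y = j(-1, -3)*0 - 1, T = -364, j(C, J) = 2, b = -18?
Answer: 688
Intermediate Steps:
y = -1 (y = 2*0 - 1 = 0 - 1 = -1)
y*T + b² = -1*(-364) + (-18)² = 364 + 324 = 688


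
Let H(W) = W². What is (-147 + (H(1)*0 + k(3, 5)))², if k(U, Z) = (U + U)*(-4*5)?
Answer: 71289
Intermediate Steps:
k(U, Z) = -40*U (k(U, Z) = (2*U)*(-20) = -40*U)
(-147 + (H(1)*0 + k(3, 5)))² = (-147 + (1²*0 - 40*3))² = (-147 + (1*0 - 120))² = (-147 + (0 - 120))² = (-147 - 120)² = (-267)² = 71289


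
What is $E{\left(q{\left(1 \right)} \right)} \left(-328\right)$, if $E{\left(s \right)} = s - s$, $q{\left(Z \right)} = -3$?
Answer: $0$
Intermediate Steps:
$E{\left(s \right)} = 0$
$E{\left(q{\left(1 \right)} \right)} \left(-328\right) = 0 \left(-328\right) = 0$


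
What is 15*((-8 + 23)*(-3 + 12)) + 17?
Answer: 2042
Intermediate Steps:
15*((-8 + 23)*(-3 + 12)) + 17 = 15*(15*9) + 17 = 15*135 + 17 = 2025 + 17 = 2042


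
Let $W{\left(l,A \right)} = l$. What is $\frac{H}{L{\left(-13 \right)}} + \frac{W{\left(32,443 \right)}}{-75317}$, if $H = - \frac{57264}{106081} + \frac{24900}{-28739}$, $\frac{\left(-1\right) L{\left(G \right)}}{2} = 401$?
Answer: $\frac{122326343004178}{92076042158955503} \approx 0.0013285$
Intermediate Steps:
$L{\left(G \right)} = -802$ ($L{\left(G \right)} = \left(-2\right) 401 = -802$)
$H = - \frac{4287126996}{3048661859}$ ($H = \left(-57264\right) \frac{1}{106081} + 24900 \left(- \frac{1}{28739}\right) = - \frac{57264}{106081} - \frac{24900}{28739} = - \frac{4287126996}{3048661859} \approx -1.4062$)
$\frac{H}{L{\left(-13 \right)}} + \frac{W{\left(32,443 \right)}}{-75317} = - \frac{4287126996}{3048661859 \left(-802\right)} + \frac{32}{-75317} = \left(- \frac{4287126996}{3048661859}\right) \left(- \frac{1}{802}\right) + 32 \left(- \frac{1}{75317}\right) = \frac{2143563498}{1222513405459} - \frac{32}{75317} = \frac{122326343004178}{92076042158955503}$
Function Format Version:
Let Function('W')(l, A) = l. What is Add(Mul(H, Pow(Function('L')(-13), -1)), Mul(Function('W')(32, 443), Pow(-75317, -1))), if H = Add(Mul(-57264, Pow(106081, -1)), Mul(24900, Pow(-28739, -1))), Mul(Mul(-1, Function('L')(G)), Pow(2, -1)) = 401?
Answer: Rational(122326343004178, 92076042158955503) ≈ 0.0013285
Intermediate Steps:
Function('L')(G) = -802 (Function('L')(G) = Mul(-2, 401) = -802)
H = Rational(-4287126996, 3048661859) (H = Add(Mul(-57264, Rational(1, 106081)), Mul(24900, Rational(-1, 28739))) = Add(Rational(-57264, 106081), Rational(-24900, 28739)) = Rational(-4287126996, 3048661859) ≈ -1.4062)
Add(Mul(H, Pow(Function('L')(-13), -1)), Mul(Function('W')(32, 443), Pow(-75317, -1))) = Add(Mul(Rational(-4287126996, 3048661859), Pow(-802, -1)), Mul(32, Pow(-75317, -1))) = Add(Mul(Rational(-4287126996, 3048661859), Rational(-1, 802)), Mul(32, Rational(-1, 75317))) = Add(Rational(2143563498, 1222513405459), Rational(-32, 75317)) = Rational(122326343004178, 92076042158955503)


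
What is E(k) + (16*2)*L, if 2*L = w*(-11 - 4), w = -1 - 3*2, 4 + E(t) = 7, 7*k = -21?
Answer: 1683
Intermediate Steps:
k = -3 (k = (1/7)*(-21) = -3)
E(t) = 3 (E(t) = -4 + 7 = 3)
w = -7 (w = -1 - 6 = -7)
L = 105/2 (L = (-7*(-11 - 4))/2 = (-7*(-15))/2 = (1/2)*105 = 105/2 ≈ 52.500)
E(k) + (16*2)*L = 3 + (16*2)*(105/2) = 3 + 32*(105/2) = 3 + 1680 = 1683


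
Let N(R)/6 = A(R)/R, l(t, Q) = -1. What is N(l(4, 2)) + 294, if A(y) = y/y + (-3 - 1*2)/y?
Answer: 258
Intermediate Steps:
A(y) = 1 - 5/y (A(y) = 1 + (-3 - 2)/y = 1 - 5/y)
N(R) = 6*(-5 + R)/R² (N(R) = 6*(((-5 + R)/R)/R) = 6*((-5 + R)/R²) = 6*(-5 + R)/R²)
N(l(4, 2)) + 294 = 6*(-5 - 1)/(-1)² + 294 = 6*1*(-6) + 294 = -36 + 294 = 258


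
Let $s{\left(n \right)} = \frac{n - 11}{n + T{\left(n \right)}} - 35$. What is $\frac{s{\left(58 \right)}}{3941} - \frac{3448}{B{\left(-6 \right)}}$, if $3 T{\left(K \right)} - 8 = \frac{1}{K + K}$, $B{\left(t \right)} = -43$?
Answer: $\frac{6671264289}{83206333} \approx 80.177$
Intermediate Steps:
$T{\left(K \right)} = \frac{8}{3} + \frac{1}{6 K}$ ($T{\left(K \right)} = \frac{8}{3} + \frac{1}{3 \left(K + K\right)} = \frac{8}{3} + \frac{1}{3 \cdot 2 K} = \frac{8}{3} + \frac{\frac{1}{2} \frac{1}{K}}{3} = \frac{8}{3} + \frac{1}{6 K}$)
$s{\left(n \right)} = -35 + \frac{-11 + n}{n + \frac{1 + 16 n}{6 n}}$ ($s{\left(n \right)} = \frac{n - 11}{n + \frac{1 + 16 n}{6 n}} - 35 = \frac{-11 + n}{n + \frac{1 + 16 n}{6 n}} - 35 = -35 + \frac{-11 + n}{n + \frac{1 + 16 n}{6 n}}$)
$\frac{s{\left(58 \right)}}{3941} - \frac{3448}{B{\left(-6 \right)}} = \frac{\frac{1}{1 + 6 \cdot 58^{2} + 16 \cdot 58} \left(-35 - 36308 - 204 \cdot 58^{2}\right)}{3941} - \frac{3448}{-43} = \frac{-35 - 36308 - 686256}{1 + 6 \cdot 3364 + 928} \cdot \frac{1}{3941} - - \frac{3448}{43} = \frac{-35 - 36308 - 686256}{1 + 20184 + 928} \cdot \frac{1}{3941} + \frac{3448}{43} = \frac{1}{21113} \left(-722599\right) \frac{1}{3941} + \frac{3448}{43} = \left(- \frac{722599}{21113}\right) \frac{1}{3941} + \frac{3448}{43} = - \frac{722599}{83206333} + \frac{3448}{43} = \frac{6671264289}{83206333}$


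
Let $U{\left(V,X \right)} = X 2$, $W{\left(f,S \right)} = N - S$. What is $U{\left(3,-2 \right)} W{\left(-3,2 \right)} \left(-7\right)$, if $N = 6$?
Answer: $112$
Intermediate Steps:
$W{\left(f,S \right)} = 6 - S$
$U{\left(V,X \right)} = 2 X$
$U{\left(3,-2 \right)} W{\left(-3,2 \right)} \left(-7\right) = 2 \left(-2\right) \left(6 - 2\right) \left(-7\right) = - 4 \left(6 - 2\right) \left(-7\right) = \left(-4\right) 4 \left(-7\right) = \left(-16\right) \left(-7\right) = 112$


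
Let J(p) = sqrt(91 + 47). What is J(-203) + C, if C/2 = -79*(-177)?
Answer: 27966 + sqrt(138) ≈ 27978.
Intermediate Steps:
C = 27966 (C = 2*(-79*(-177)) = 2*13983 = 27966)
J(p) = sqrt(138)
J(-203) + C = sqrt(138) + 27966 = 27966 + sqrt(138)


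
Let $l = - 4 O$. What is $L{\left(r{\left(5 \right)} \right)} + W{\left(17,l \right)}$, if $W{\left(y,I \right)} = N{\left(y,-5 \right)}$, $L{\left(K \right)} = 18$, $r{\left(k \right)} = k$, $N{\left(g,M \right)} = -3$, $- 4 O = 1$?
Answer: $15$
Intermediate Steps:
$O = - \frac{1}{4}$ ($O = \left(- \frac{1}{4}\right) 1 = - \frac{1}{4} \approx -0.25$)
$l = 1$ ($l = \left(-4\right) \left(- \frac{1}{4}\right) = 1$)
$W{\left(y,I \right)} = -3$
$L{\left(r{\left(5 \right)} \right)} + W{\left(17,l \right)} = 18 - 3 = 15$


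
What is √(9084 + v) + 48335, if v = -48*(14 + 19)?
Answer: 48335 + 50*√3 ≈ 48422.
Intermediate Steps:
v = -1584 (v = -48*33 = -1584)
√(9084 + v) + 48335 = √(9084 - 1584) + 48335 = √7500 + 48335 = 50*√3 + 48335 = 48335 + 50*√3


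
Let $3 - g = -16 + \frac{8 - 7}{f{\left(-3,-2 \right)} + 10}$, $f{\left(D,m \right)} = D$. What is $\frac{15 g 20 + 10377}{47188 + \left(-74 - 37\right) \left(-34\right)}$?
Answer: $\frac{112239}{356734} \approx 0.31463$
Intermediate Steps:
$g = \frac{132}{7}$ ($g = 3 - \left(-16 + \frac{8 - 7}{-3 + 10}\right) = 3 - \left(-16 + 1 \cdot \frac{1}{7}\right) = 3 - \left(-16 + \frac{1}{7}\right) = 3 - - \frac{111}{7} = 3 + \frac{111}{7} = \frac{132}{7} \approx 18.857$)
$\frac{15 g 20 + 10377}{47188 + \left(-74 - 37\right) \left(-34\right)} = \frac{15 \cdot \frac{132}{7} \cdot 20 + 10377}{47188 + \left(-74 - 37\right) \left(-34\right)} = \frac{\frac{1980}{7} \cdot 20 + 10377}{47188 + \left(-74 - 37\right) \left(-34\right)} = \frac{\frac{39600}{7} + 10377}{47188 - -3774} = \frac{112239}{7 \left(47188 + 3774\right)} = \frac{112239}{7 \cdot 50962} = \frac{112239}{7} \cdot \frac{1}{50962} = \frac{112239}{356734}$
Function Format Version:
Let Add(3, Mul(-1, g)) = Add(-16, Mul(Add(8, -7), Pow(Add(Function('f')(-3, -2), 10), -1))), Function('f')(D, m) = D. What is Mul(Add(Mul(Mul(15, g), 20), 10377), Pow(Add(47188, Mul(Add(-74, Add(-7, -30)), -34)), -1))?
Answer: Rational(112239, 356734) ≈ 0.31463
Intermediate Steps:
g = Rational(132, 7) (g = Add(3, Mul(-1, Add(-16, Mul(Add(8, -7), Pow(Add(-3, 10), -1))))) = Add(3, Mul(-1, Add(-16, Mul(1, Pow(7, -1))))) = Add(3, Mul(-1, Add(-16, Mul(1, Rational(1, 7))))) = Add(3, Mul(-1, Add(-16, Rational(1, 7)))) = Add(3, Mul(-1, Rational(-111, 7))) = Add(3, Rational(111, 7)) = Rational(132, 7) ≈ 18.857)
Mul(Add(Mul(Mul(15, g), 20), 10377), Pow(Add(47188, Mul(Add(-74, Add(-7, -30)), -34)), -1)) = Mul(Add(Mul(Mul(15, Rational(132, 7)), 20), 10377), Pow(Add(47188, Mul(Add(-74, Add(-7, -30)), -34)), -1)) = Mul(Add(Mul(Rational(1980, 7), 20), 10377), Pow(Add(47188, Mul(Add(-74, -37), -34)), -1)) = Mul(Add(Rational(39600, 7), 10377), Pow(Add(47188, Mul(-111, -34)), -1)) = Mul(Rational(112239, 7), Pow(Add(47188, 3774), -1)) = Mul(Rational(112239, 7), Pow(50962, -1)) = Mul(Rational(112239, 7), Rational(1, 50962)) = Rational(112239, 356734)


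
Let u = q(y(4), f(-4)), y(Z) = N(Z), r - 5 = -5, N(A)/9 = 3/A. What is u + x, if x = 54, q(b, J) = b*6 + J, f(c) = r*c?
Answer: 189/2 ≈ 94.500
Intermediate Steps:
N(A) = 27/A (N(A) = 9*(3/A) = 27/A)
r = 0 (r = 5 - 5 = 0)
f(c) = 0 (f(c) = 0*c = 0)
y(Z) = 27/Z
q(b, J) = J + 6*b (q(b, J) = 6*b + J = J + 6*b)
u = 81/2 (u = 0 + 6*(27/4) = 0 + 81/2 = 81/2 ≈ 40.500)
u + x = 81/2 + 54 = 189/2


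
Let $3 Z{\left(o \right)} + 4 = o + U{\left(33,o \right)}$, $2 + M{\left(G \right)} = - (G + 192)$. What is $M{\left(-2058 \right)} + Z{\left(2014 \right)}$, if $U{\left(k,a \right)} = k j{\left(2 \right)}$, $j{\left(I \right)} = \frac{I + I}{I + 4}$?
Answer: $\frac{7624}{3} \approx 2541.3$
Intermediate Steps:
$M{\left(G \right)} = -194 - G$ ($M{\left(G \right)} = -2 - \left(G + 192\right) = -2 - \left(192 + G\right) = -194 - G$)
$j{\left(I \right)} = \frac{2 I}{4 + I}$
$U{\left(k,a \right)} = \frac{2 k}{3}$ ($U{\left(k,a \right)} = k 2 \cdot 2 \frac{1}{4 + 2} = k 2 \cdot 2 \cdot \frac{1}{6} = k \frac{2}{3} = \frac{2 k}{3}$)
$Z{\left(o \right)} = 6 + \frac{o}{3}$ ($Z{\left(o \right)} = - \frac{4}{3} + \frac{o + \frac{2}{3} \cdot 33}{3} = - \frac{4}{3} + \frac{o + 22}{3} = - \frac{4}{3} + \frac{22 + o}{3} = - \frac{4}{3} + \left(\frac{22}{3} + \frac{o}{3}\right) = 6 + \frac{o}{3}$)
$M{\left(-2058 \right)} + Z{\left(2014 \right)} = \left(-194 - -2058\right) + \left(6 + \frac{1}{3} \cdot 2014\right) = \left(-194 + 2058\right) + \left(6 + \frac{2014}{3}\right) = 1864 + \frac{2032}{3} = \frac{7624}{3}$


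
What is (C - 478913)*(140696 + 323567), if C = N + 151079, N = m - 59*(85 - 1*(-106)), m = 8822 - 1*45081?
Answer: -174266688206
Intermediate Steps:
m = -36259 (m = 8822 - 45081 = -36259)
N = -47528 (N = -36259 - 59*(85 - 1*(-106)) = -36259 - 59*(85 + 106) = -36259 - 59*191 = -36259 - 11269 = -47528)
C = 103551 (C = -47528 + 151079 = 103551)
(C - 478913)*(140696 + 323567) = (103551 - 478913)*(140696 + 323567) = -375362*464263 = -174266688206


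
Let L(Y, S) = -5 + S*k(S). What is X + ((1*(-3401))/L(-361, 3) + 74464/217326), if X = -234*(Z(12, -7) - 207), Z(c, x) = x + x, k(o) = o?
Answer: 22108179593/434652 ≈ 50864.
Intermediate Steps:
Z(c, x) = 2*x
L(Y, S) = -5 + S² (L(Y, S) = -5 + S*S = -5 + S²)
X = 51714 (X = -234*(2*(-7) - 207) = -234*(-14 - 207) = -234*(-221) = 51714)
X + ((1*(-3401))/L(-361, 3) + 74464/217326) = 51714 + ((1*(-3401))/(-5 + 3²) + 74464/217326) = 51714 + (-3401/(-5 + 9) + 74464*(1/217326)) = 51714 + (-3401/4 + 37232/108663) = 51714 - 369413935/434652 = 22108179593/434652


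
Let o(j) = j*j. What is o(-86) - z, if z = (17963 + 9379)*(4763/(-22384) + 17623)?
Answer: -5392695663667/11192 ≈ -4.8184e+8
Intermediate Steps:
o(j) = j²
z = 5392778439699/11192 (z = 27342*(4763*(-1/22384) + 17623) = 27342*(-4763/22384 + 17623) = 27342*(394468469/22384) = 5392778439699/11192 ≈ 4.8184e+8)
o(-86) - z = (-86)² - 1*5392778439699/11192 = 7396 - 5392778439699/11192 = -5392695663667/11192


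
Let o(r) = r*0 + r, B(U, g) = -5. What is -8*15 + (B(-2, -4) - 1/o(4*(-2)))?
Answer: -999/8 ≈ -124.88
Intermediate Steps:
o(r) = r (o(r) = 0 + r = r)
-8*15 + (B(-2, -4) - 1/o(4*(-2))) = -8*15 + (-5 - 1/(4*(-2))) = -120 + (-5 - 1/(-8)) = -120 + (-5 - 1*(-1/8)) = -120 + (-5 + 1/8) = -120 - 39/8 = -999/8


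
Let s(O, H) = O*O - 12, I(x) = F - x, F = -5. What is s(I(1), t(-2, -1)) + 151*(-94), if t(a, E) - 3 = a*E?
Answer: -14170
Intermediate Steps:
I(x) = -5 - x
t(a, E) = 3 + E*a (t(a, E) = 3 + a*E = 3 + E*a)
s(O, H) = -12 + O**2 (s(O, H) = O**2 - 12 = -12 + O**2)
s(I(1), t(-2, -1)) + 151*(-94) = (-12 + (-5 - 1*1)**2) + 151*(-94) = (-12 + (-5 - 1)**2) - 14194 = (-12 + (-6)**2) - 14194 = (-12 + 36) - 14194 = 24 - 14194 = -14170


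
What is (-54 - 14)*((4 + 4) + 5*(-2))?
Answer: 136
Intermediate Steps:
(-54 - 14)*((4 + 4) + 5*(-2)) = -68*(8 - 10) = -68*(-2) = 136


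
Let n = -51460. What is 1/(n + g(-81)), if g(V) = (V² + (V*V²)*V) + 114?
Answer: 1/43001936 ≈ 2.3255e-8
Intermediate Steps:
g(V) = 114 + V² + V⁴ (g(V) = (V² + V³*V) + 114 = (V² + V⁴) + 114 = 114 + V² + V⁴)
1/(n + g(-81)) = 1/(-51460 + (114 + (-81)² + (-81)⁴)) = 1/(-51460 + (114 + 6561 + 43046721)) = 1/(-51460 + 43053396) = 1/43001936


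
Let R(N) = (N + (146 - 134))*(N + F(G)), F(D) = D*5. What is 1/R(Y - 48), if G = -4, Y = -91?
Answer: 1/20193 ≈ 4.9522e-5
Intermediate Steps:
F(D) = 5*D
R(N) = (-20 + N)*(12 + N) (R(N) = (N + (146 - 134))*(N + 5*(-4)) = (N + 12)*(N - 20) = (12 + N)*(-20 + N) = (-20 + N)*(12 + N))
1/R(Y - 48) = 1/(-240 + (-91 - 48)² - 8*(-91 - 48)) = 1/(-240 + (-139)² - 8*(-139)) = 1/(-240 + 19321 + 1112) = 1/20193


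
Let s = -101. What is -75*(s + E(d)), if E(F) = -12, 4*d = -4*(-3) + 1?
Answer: 8475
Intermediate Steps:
d = 13/4 (d = (-4*(-3) + 1)/4 = (12 + 1)/4 = (1/4)*13 = 13/4 ≈ 3.2500)
-75*(s + E(d)) = -75*(-101 - 12) = -75*(-113) = 8475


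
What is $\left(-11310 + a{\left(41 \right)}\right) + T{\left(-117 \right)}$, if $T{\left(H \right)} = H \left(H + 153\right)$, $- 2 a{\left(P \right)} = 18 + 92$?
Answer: $-15577$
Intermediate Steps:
$a{\left(P \right)} = -55$ ($a{\left(P \right)} = - \frac{18 + 92}{2} = \left(- \frac{1}{2}\right) 110 = -55$)
$T{\left(H \right)} = H \left(153 + H\right)$
$\left(-11310 + a{\left(41 \right)}\right) + T{\left(-117 \right)} = \left(-11310 - 55\right) - 117 \left(153 - 117\right) = -11365 - 4212 = -15577$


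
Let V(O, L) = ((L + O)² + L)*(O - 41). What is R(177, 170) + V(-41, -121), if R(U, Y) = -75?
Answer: -2142161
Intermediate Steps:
V(O, L) = (-41 + O)*(L + (L + O)²) (V(O, L) = (L + (L + O)²)*(-41 + O) = (-41 + O)*(L + (L + O)²))
R(177, 170) + V(-41, -121) = -75 + (-41*(-121) - 41*(-121 - 41)² - 121*(-41) - 41*(-121 - 41)²) = -75 + (4961 - 41*(-162)² + 4961 - 41*(-162)²) = -75 + (4961 - 41*26244 + 4961 - 41*26244) = -75 + (4961 - 1076004 + 4961 - 1076004) = -75 - 2142086 = -2142161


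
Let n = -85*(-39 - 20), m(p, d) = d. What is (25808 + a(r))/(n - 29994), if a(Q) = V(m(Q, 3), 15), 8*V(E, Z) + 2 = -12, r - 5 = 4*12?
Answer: -103225/99916 ≈ -1.0331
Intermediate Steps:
r = 53 (r = 5 + 4*12 = 5 + 48 = 53)
V(E, Z) = -7/4 (V(E, Z) = -¼ + (⅛)*(-12) = -¼ - 3/2 = -7/4)
a(Q) = -7/4
n = 5015 (n = -85*(-59) = 5015)
(25808 + a(r))/(n - 29994) = (25808 - 7/4)/(5015 - 29994) = (103225/4)/(-24979) = (103225/4)*(-1/24979) = -103225/99916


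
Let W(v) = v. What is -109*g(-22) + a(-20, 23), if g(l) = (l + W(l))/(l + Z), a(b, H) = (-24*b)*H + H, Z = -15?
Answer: 404535/37 ≈ 10933.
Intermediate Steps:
a(b, H) = H - 24*H*b (a(b, H) = -24*H*b + H = H - 24*H*b)
g(l) = 2*l/(-15 + l) (g(l) = (l + l)/(l - 15) = (2*l)/(-15 + l) = 2*l/(-15 + l))
-109*g(-22) + a(-20, 23) = -218*(-22)/(-15 - 22) + 23*(1 - 24*(-20)) = -218*(-22)/(-37) + 23*(1 + 480) = -218*(-22)*(-1)/37 + 23*481 = -109*44/37 + 11063 = -4796/37 + 11063 = 404535/37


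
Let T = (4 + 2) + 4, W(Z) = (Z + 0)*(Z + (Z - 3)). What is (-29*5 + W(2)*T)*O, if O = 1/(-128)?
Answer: 125/128 ≈ 0.97656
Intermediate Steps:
W(Z) = Z*(-3 + 2*Z) (W(Z) = Z*(Z + (-3 + Z)) = Z*(-3 + 2*Z))
T = 10 (T = 6 + 4 = 10)
O = -1/128 ≈ -0.0078125
(-29*5 + W(2)*T)*O = (-29*5 + (2*(-3 + 2*2))*10)*(-1/128) = (-145 + (2*(-3 + 4))*10)*(-1/128) = (-145 + (2*1)*10)*(-1/128) = (-145 + 2*10)*(-1/128) = (-145 + 20)*(-1/128) = -125*(-1/128) = 125/128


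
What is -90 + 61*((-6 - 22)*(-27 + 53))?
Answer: -44498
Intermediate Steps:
-90 + 61*((-6 - 22)*(-27 + 53)) = -90 + 61*(-28*26) = -90 + 61*(-728) = -90 - 44408 = -44498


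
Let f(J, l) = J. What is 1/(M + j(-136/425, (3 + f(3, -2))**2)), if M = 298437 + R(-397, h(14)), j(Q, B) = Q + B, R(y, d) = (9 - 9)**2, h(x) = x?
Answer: 25/7461817 ≈ 3.3504e-6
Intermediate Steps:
R(y, d) = 0 (R(y, d) = 0**2 = 0)
j(Q, B) = B + Q
M = 298437 (M = 298437 + 0 = 298437)
1/(M + j(-136/425, (3 + f(3, -2))**2)) = 1/(298437 + ((3 + 3)**2 - 136/425)) = 1/(298437 + (6**2 - 136*1/425)) = 1/(298437 + (36 - 8/25)) = 1/(298437 + 892/25) = 1/(7461817/25) = 25/7461817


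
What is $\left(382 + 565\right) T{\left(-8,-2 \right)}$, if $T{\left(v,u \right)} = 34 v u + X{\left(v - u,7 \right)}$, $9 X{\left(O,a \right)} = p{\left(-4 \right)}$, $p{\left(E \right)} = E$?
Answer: $\frac{4632724}{9} \approx 5.1475 \cdot 10^{5}$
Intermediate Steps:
$X{\left(O,a \right)} = - \frac{4}{9}$ ($X{\left(O,a \right)} = \frac{1}{9} \left(-4\right) = - \frac{4}{9}$)
$T{\left(v,u \right)} = - \frac{4}{9} + 34 u v$ ($T{\left(v,u \right)} = 34 v u - \frac{4}{9} = 34 u v - \frac{4}{9} = - \frac{4}{9} + 34 u v$)
$\left(382 + 565\right) T{\left(-8,-2 \right)} = \left(382 + 565\right) \left(- \frac{4}{9} + 34 \left(-2\right) \left(-8\right)\right) = 947 \left(- \frac{4}{9} + 544\right) = 947 \cdot \frac{4892}{9} = \frac{4632724}{9}$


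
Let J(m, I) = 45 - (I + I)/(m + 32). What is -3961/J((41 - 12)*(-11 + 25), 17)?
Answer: -867459/9838 ≈ -88.174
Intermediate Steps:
J(m, I) = 45 - 2*I/(32 + m)
-3961/J((41 - 12)*(-11 + 25), 17) = -3961*(32 + (41 - 12)*(-11 + 25))/(1440 - 2*17 + 45*((41 - 12)*(-11 + 25))) = -3961*(32 + 29*14)/(1440 - 34 + 45*(29*14)) = -3961*(32 + 406)/(1440 - 34 + 45*406) = -3961*438/(1440 - 34 + 18270) = -3961/((1/438)*19676) = -3961/9838/219 = -3961*219/9838 = -867459/9838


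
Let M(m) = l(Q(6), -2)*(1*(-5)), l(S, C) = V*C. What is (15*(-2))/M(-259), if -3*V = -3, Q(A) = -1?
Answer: -3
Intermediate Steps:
V = 1 (V = -1/3*(-3) = 1)
l(S, C) = C (l(S, C) = 1*C = C)
M(m) = 10 (M(m) = -2*(-5) = 10)
(15*(-2))/M(-259) = (15*(-2))/10 = -30*1/10 = -3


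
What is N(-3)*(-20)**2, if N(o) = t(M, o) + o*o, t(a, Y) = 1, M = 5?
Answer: 4000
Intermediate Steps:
N(o) = 1 + o**2 (N(o) = 1 + o*o = 1 + o**2)
N(-3)*(-20)**2 = (1 + (-3)**2)*(-20)**2 = (1 + 9)*400 = 10*400 = 4000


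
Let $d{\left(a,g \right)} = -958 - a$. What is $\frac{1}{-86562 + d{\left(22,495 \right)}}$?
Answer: $- \frac{1}{87542} \approx -1.1423 \cdot 10^{-5}$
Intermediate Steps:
$\frac{1}{-86562 + d{\left(22,495 \right)}} = \frac{1}{-86562 - 980} = \frac{1}{-87542} = - \frac{1}{87542}$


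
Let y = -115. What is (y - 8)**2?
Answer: 15129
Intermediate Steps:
(y - 8)**2 = (-115 - 8)**2 = (-123)**2 = 15129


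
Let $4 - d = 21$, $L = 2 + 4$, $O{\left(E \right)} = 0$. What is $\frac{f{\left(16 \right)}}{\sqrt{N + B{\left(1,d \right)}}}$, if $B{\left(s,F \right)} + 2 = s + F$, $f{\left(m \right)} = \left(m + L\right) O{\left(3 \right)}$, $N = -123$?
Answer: $0$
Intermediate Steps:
$L = 6$
$f{\left(m \right)} = 0$ ($f{\left(m \right)} = \left(m + 6\right) 0 = \left(6 + m\right) 0 = 0$)
$d = -17$ ($d = 4 - 21 = -17$)
$B{\left(s,F \right)} = -2 + F + s$ ($B{\left(s,F \right)} = -2 + \left(s + F\right) = -2 + \left(F + s\right) = -2 + F + s$)
$\frac{f{\left(16 \right)}}{\sqrt{N + B{\left(1,d \right)}}} = \frac{0}{\sqrt{-123 - 18}} = \frac{0}{\sqrt{-141}} = \frac{0}{i \sqrt{141}} = 0 \left(- \frac{i \sqrt{141}}{141}\right) = 0$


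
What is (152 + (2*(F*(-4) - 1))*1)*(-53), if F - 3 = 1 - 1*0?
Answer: -6254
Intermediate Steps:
F = 4 (F = 3 + (1 - 1*0) = 3 + (1 + 0) = 3 + 1 = 4)
(152 + (2*(F*(-4) - 1))*1)*(-53) = (152 + (2*(4*(-4) - 1))*1)*(-53) = (152 + (2*(-16 - 1))*1)*(-53) = (152 + (2*(-17))*1)*(-53) = (152 - 34*1)*(-53) = (152 - 34)*(-53) = 118*(-53) = -6254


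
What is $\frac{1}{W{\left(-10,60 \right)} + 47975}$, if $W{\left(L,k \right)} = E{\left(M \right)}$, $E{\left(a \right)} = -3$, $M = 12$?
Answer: $\frac{1}{47972} \approx 2.0846 \cdot 10^{-5}$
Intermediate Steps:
$W{\left(L,k \right)} = -3$
$\frac{1}{W{\left(-10,60 \right)} + 47975} = \frac{1}{-3 + 47975} = \frac{1}{47972}$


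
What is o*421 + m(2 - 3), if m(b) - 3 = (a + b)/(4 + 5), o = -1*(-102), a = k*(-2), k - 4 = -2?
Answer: 386500/9 ≈ 42944.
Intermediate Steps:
k = 2 (k = 4 - 2 = 2)
a = -4 (a = 2*(-2) = -4)
o = 102
m(b) = 23/9 + b/9 (m(b) = 3 + (-4 + b)/(4 + 5) = 3 + (-4 + b)/9 = 3 + (-4/9 + b/9) = 23/9 + b/9)
o*421 + m(2 - 3) = 102*421 + (23/9 + (2 - 3)/9) = 42942 + (23/9 + (⅑)*(-1)) = 42942 + (23/9 - ⅑) = 42942 + 22/9 = 386500/9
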